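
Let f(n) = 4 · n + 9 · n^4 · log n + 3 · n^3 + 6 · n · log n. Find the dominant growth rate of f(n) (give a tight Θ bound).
f(n) ∈ Θ(n^4 · log n)

Compare the terms by growth order. For large n, n^a · (log n)^b dominates n^a' · (log n)^b' iff a > a', or (a = a' and b > b'). Ranking the 4 terms shows the dominant one is 9 · n^4 · log n. Hence f(n) ∈ Θ(n^4 · log n).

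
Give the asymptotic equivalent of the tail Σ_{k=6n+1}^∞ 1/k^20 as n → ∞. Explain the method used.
Σ_{k>6n} 1/k^20 ~ 1/(19 · (6n)^19)

Compare to the integral: ∫_{6n}^∞ x^(−20) dx = [−x^(−19)/19]_{6n}^∞ = 1/((20−1)·(6n)^19). Euler-Maclaurin then gives
  Σ_{k>6n} 1/k^20 = ∫_{6n}^∞ dx/x^20 − 1/(2·(6n)^20) + O(1/(6n)^21).
(Equivalently this is ζ(20) − Σ_{k≤6n} 1/k^20.)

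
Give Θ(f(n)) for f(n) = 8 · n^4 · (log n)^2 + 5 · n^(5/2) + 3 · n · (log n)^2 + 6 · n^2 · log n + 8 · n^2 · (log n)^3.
f(n) ∈ Θ(n^4 · (log n)^2)

Compare the terms by growth order. For large n, n^a · (log n)^b dominates n^a' · (log n)^b' iff a > a', or (a = a' and b > b'). Ranking the 5 terms shows the dominant one is 8 · n^4 · (log n)^2. Hence f(n) ∈ Θ(n^4 · (log n)^2).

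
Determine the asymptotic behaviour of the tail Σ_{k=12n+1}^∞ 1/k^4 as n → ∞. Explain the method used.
Σ_{k>12n} 1/k^4 ~ 1/(3 · (12n)^3)

Compare to the integral: ∫_{12n}^∞ x^(−4) dx = [−x^(−3)/3]_{12n}^∞ = 1/((4−1)·(12n)^3). Euler-Maclaurin then gives
  Σ_{k>12n} 1/k^4 = ∫_{12n}^∞ dx/x^4 − 1/(2·(12n)^4) + O(1/(12n)^5).
(Equivalently this is ζ(4) − Σ_{k≤12n} 1/k^4.)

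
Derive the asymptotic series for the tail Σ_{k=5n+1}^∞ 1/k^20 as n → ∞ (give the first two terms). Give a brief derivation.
Σ_{k>5n} 1/k^20 = 1/(19 · (5n)^19) − 1/(2 · (5n)^20) + O(1/(5n)^21)

Compare to the integral: ∫_{5n}^∞ x^(−20) dx = [−x^(−19)/19]_{5n}^∞ = 1/((20−1)·(5n)^19). The Euler-Maclaurin correction adds −f(5n)/2 = −1/(2·(5n)^20). Euler-Maclaurin then gives
  Σ_{k>5n} 1/k^20 = ∫_{5n}^∞ dx/x^20 − 1/(2·(5n)^20) + O(1/(5n)^21).
(Equivalently this is ζ(20) − Σ_{k≤5n} 1/k^20.)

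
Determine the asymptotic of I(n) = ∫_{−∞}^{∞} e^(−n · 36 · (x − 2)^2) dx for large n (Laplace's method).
I(n) = sqrt(π/(36n))

Here φ(x) = 36 · (x − 2)^2 has its unique minimum at x* = 2 with φ(x*) = 0 and φ''(x*) = 72. Laplace's method gives
  I(n) ~ e^(−n φ(x*)) · sqrt(2π / (n · φ''(x*))) = sqrt(2π / (72n)) = sqrt(π/(36n)).
This is exact: substituting u = (x − 2)·sqrt(36n) gives I(n) = (1/sqrt(36n)) ∫_{−∞}^{∞} e^(−u^2) du = sqrt(π/(36n)).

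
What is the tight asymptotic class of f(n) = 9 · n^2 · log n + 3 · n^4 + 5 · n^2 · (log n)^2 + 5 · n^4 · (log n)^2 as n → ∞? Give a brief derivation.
f(n) ∈ Θ(n^4 · (log n)^2)

Compare the terms by growth order. For large n, n^a · (log n)^b dominates n^a' · (log n)^b' iff a > a', or (a = a' and b > b'). Ranking the 4 terms shows the dominant one is 5 · n^4 · (log n)^2. Hence f(n) ∈ Θ(n^4 · (log n)^2).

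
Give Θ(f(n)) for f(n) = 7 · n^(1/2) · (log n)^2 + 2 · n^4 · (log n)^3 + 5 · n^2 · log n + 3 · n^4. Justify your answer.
f(n) ∈ Θ(n^4 · (log n)^3)

Compare the terms by growth order. For large n, n^a · (log n)^b dominates n^a' · (log n)^b' iff a > a', or (a = a' and b > b'). Ranking the 4 terms shows the dominant one is 2 · n^4 · (log n)^3. Hence f(n) ∈ Θ(n^4 · (log n)^3).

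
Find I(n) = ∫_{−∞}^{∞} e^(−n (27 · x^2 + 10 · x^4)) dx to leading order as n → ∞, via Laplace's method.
I(n) ~ sqrt(π/(27n))

φ(x) = 27 · x^2 + 10 · x^4 has its unique global minimum at x* = 0 (since φ'(x) = 54x + 40x^3 = 0 only at x = 0 for real x with both coefficients positive, and φ → ∞ as |x| → ∞). At x* = 0, φ(0) = 0 and φ''(0) = 54. Laplace's method then gives
  I(n) ~ sqrt(2π / (n · φ''(0))) · e^(−n φ(0)) = sqrt(2π / (54n)) = sqrt(π/(27n)).
The 10 · x^4 term contributes only at subleading order (an O(1/n) relative correction).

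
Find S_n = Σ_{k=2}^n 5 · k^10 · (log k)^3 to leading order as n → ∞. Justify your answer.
S_n ~ 5 · n^11 · (log n)^3 / 11

By integral comparison, S_n = ∫_1^n 5 · x^10 · (log x)^3 dx + O(n^10 · (log n)^3). For the integral, the leading term of ∫_1^n x^10 (log x)^3 dx is n^11/11 · (log n)^3 (by repeated integration by parts; each step lowers the log-exponent and produces a relatively O(1/log n) correction). Hence S_n ~ 5 · n^11 · (log n)^3 / 11.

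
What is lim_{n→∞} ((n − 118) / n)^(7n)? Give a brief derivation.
lim = e^(−826)

Rewrite as (1 − 118/n)^(7n). By the standard limit (1 + x/n)^n → e^x, we have (1 − 118/n)^n → e^(−118), and raising to the 7th power gives e^(−826).
More precisely, ln[(1 − 118/n)^(7n)] = 7n · ln(1 − 118/n) = 7n · (-118/n + O(1/n^2)) = -826 + O(1/n) → -826.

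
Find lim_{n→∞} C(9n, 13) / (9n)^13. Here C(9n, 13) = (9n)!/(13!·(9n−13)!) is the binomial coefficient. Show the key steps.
lim = 1/13! = 1/6227020800

With N = 9n → ∞: C(N, 13) / N^13 = [N(N−1)…(N−12)] / (13! · N^13) = (1/13!) · 1 · (1 − 1/(9n)) · … · (1 − 12/(9n)). Each factor → 1 as N → ∞, so the limit is 1/13! = 1/6227020800.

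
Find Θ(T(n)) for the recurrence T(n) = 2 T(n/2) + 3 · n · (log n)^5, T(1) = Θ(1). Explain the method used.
T(n) = Θ(n · (log n)^6)

Here log_2 2 = 1 and f(n) = 3 · n · (log n)^5 = Θ(n^(log_2 2) · (log n)^5). This is the extended Case 2 of the master theorem (f matches the critical exponent up to log factors), giving T(n) = Θ(n^(log_2 2) · (log n)^(5+1)) = Θ(n · (log n)^6).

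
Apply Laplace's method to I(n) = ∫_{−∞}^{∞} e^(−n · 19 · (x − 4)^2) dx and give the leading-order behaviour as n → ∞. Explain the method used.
I(n) = sqrt(π/(19n))

Here φ(x) = 19 · (x − 4)^2 has its unique minimum at x* = 4 with φ(x*) = 0 and φ''(x*) = 38. Laplace's method gives
  I(n) ~ e^(−n φ(x*)) · sqrt(2π / (n · φ''(x*))) = sqrt(2π / (38n)) = sqrt(π/(19n)).
This is exact: substituting u = (x − 4)·sqrt(19n) gives I(n) = (1/sqrt(19n)) ∫_{−∞}^{∞} e^(−u^2) du = sqrt(π/(19n)).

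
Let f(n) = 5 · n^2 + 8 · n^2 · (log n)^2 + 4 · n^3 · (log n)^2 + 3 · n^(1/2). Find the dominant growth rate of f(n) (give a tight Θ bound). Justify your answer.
f(n) ∈ Θ(n^3 · (log n)^2)

Compare the terms by growth order. For large n, n^a · (log n)^b dominates n^a' · (log n)^b' iff a > a', or (a = a' and b > b'). Ranking the 4 terms shows the dominant one is 4 · n^3 · (log n)^2. Hence f(n) ∈ Θ(n^3 · (log n)^2).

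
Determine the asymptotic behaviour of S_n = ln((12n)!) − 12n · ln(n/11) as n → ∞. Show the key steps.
S_n ~ 12n · (ln 132 − 1) + O(ln n)

Stirling: ln((12n)!) = 12n ln(12n) − 12n + O(ln n).
  S_n = 12n ln(12n) − 12n − 12n ln(n/11) + O(ln n)
      = 12n ln(12n) − 12n ln n + 12n ln 11 − 12n + O(ln n)
      = 12n ln 12 + 12n ln 11 − 12n + O(ln n)
      = 12n (ln 132 − 1) + O(ln n).
Numerically ln(132) − 1 ≈ 3.8828.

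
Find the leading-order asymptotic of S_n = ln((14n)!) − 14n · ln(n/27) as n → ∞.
S_n ~ 14n · (ln 378 − 1) + O(ln n)

Stirling: ln((14n)!) = 14n ln(14n) − 14n + O(ln n).
  S_n = 14n ln(14n) − 14n − 14n ln(n/27) + O(ln n)
      = 14n ln(14n) − 14n ln n + 14n ln 27 − 14n + O(ln n)
      = 14n ln 14 + 14n ln 27 − 14n + O(ln n)
      = 14n (ln 378 − 1) + O(ln n).
Numerically ln(378) − 1 ≈ 4.9349.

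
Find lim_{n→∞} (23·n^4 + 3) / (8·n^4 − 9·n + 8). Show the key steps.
lim = 23/8

For large n the leading n^4 terms dominate both numerator and denominator. Dividing top and bottom by n^4, every other term tends to 0, leaving 23/8.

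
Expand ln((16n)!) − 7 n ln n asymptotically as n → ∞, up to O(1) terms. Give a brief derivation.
ln((16n)!) − 7 n ln n = 9 n ln n + 16(ln 16 − 1) n + (1/2) ln(2π·16n) + O(1/n)

Stirling: ln((16n)!) = 16n ln(16n) − 16n + (1/2) ln(2π·16n) + O(1/n).
Expand 16n ln(16n) = 16n (ln n + ln 16) = 16n ln n + 16n ln 16.
Subtract 7n ln n: leading term is (16 − 7) n ln n = 9 n ln n. The next term is 16n ln 16 − 16n = 16(ln 16 − 1) n. Then the (1/2) ln(2π·16n) correction.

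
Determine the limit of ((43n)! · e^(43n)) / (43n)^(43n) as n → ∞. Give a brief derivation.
lim = ∞

Stirling: (43n)! ~ sqrt(2π·43n) · (43n/e)^(43n). Hence
  (43n)! · e^(43n) / (43n)^(43n) ~ sqrt(2π·43n) = sqrt(2π·43) · sqrt(n) → ∞.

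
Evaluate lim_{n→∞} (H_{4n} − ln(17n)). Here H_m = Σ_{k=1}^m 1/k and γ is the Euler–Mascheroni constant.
lim = ln(4/17) + γ

By Euler-Maclaurin, H_m = ln m + γ + O(1/m). So
  H_{4n} − ln(17n) = ln(4n) + γ − ln(17n) + O(1/n)
                       = ln(4/17) + γ + O(1/n).
Hence the limit is ln(4/17) + γ.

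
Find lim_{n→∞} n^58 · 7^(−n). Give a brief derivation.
lim = 0

Exponentials with base > 1 dominate every fixed polynomial: for any fixed c, n^c / 7^n → 0 as n → ∞ (e.g. by the ratio test, or by writing 7^n = e^(n ln 7) and noting e^(n ln 7) / n^c → ∞). Hence n^58 · 7^(−n) = n^58 / 7^n → 0.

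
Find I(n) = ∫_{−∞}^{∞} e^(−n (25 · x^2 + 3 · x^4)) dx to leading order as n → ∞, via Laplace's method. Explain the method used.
I(n) ~ sqrt(π/(25n))

φ(x) = 25 · x^2 + 3 · x^4 has its unique global minimum at x* = 0 (since φ'(x) = 50x + 12x^3 = 0 only at x = 0 for real x with both coefficients positive, and φ → ∞ as |x| → ∞). At x* = 0, φ(0) = 0 and φ''(0) = 50. Laplace's method then gives
  I(n) ~ sqrt(2π / (n · φ''(0))) · e^(−n φ(0)) = sqrt(2π / (50n)) = sqrt(π/(25n)).
The 3 · x^4 term contributes only at subleading order (an O(1/n) relative correction).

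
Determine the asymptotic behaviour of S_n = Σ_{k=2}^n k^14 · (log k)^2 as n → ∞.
S_n ~ n^15 · (log n)^2 / 15

By integral comparison, S_n = ∫_1^n x^14 · (log x)^2 dx + O(n^14 · (log n)^2). For the integral, the leading term of ∫_1^n x^14 (log x)^2 dx is n^15/15 · (log n)^2 (by repeated integration by parts; each step lowers the log-exponent and produces a relatively O(1/log n) correction). Hence S_n ~ n^15 · (log n)^2 / 15.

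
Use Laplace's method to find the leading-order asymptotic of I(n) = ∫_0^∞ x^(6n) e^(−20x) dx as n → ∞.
I(n) ~ (sqrt(2π·6n) / 20) · (6n/(20e))^(6n)

Write the integrand as exp(6n ln x − 20x) and set f(x) = 6n ln x − 20x. Then f'(x) = 6n/x − 20 = 0 at x* = 6n/20, and f''(x*) = −6n/x*^2 = −20^2/(6n). Laplace's method (interior maximum) gives
  I(n) ~ e^(f(x*)) · sqrt(2π / |f''(x*)|)
        = exp(6n ln(6n/20) − 6n) · sqrt(2π · 6n / 20^2)
        = (6n/20)^(6n) e^(−6n) · sqrt(2π·6n) / 20
        = (sqrt(2π·6n) / 20) · (6n/(20e))^(6n).
This matches Γ(6n+1)/20^(6n+1) with Stirling applied to Γ.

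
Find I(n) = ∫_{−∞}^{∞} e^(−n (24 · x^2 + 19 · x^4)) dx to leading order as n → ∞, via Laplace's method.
I(n) ~ sqrt(π/(24n))

φ(x) = 24 · x^2 + 19 · x^4 has its unique global minimum at x* = 0 (since φ'(x) = 48x + 76x^3 = 0 only at x = 0 for real x with both coefficients positive, and φ → ∞ as |x| → ∞). At x* = 0, φ(0) = 0 and φ''(0) = 48. Laplace's method then gives
  I(n) ~ sqrt(2π / (n · φ''(0))) · e^(−n φ(0)) = sqrt(2π / (48n)) = sqrt(π/(24n)).
The 19 · x^4 term contributes only at subleading order (an O(1/n) relative correction).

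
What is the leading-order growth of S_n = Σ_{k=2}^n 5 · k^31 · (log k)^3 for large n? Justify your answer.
S_n ~ 5 · n^32 · (log n)^3 / 32

By integral comparison, S_n = ∫_1^n 5 · x^31 · (log x)^3 dx + O(n^31 · (log n)^3). For the integral, the leading term of ∫_1^n x^31 (log x)^3 dx is n^32/32 · (log n)^3 (by repeated integration by parts; each step lowers the log-exponent and produces a relatively O(1/log n) correction). Hence S_n ~ 5 · n^32 · (log n)^3 / 32.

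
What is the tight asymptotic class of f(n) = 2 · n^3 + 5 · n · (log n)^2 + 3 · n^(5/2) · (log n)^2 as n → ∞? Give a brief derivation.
f(n) ∈ Θ(n^3)

Compare the terms by growth order. For large n, n^a · (log n)^b dominates n^a' · (log n)^b' iff a > a', or (a = a' and b > b'). Ranking the 3 terms shows the dominant one is 2 · n^3. Hence f(n) ∈ Θ(n^3).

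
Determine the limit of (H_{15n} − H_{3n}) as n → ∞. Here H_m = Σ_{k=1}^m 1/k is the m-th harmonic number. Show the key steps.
lim = ln(15/3) = ln 5

Euler-Maclaurin gives H_m = ln m + γ + 1/(2m) + O(1/m^2). The γ and O(1/m) terms cancel in the difference:
  H_{15n} − H_{3n} = ln(15n) − ln(3n) + O(1/n) = ln(15/3) + O(1/n).
Hence the limit is ln(15/3) = ln 5.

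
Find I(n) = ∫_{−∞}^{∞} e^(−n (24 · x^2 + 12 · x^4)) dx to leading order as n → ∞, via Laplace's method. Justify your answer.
I(n) ~ sqrt(π/(24n))

φ(x) = 24 · x^2 + 12 · x^4 has its unique global minimum at x* = 0 (since φ'(x) = 48x + 48x^3 = 0 only at x = 0 for real x with both coefficients positive, and φ → ∞ as |x| → ∞). At x* = 0, φ(0) = 0 and φ''(0) = 48. Laplace's method then gives
  I(n) ~ sqrt(2π / (n · φ''(0))) · e^(−n φ(0)) = sqrt(2π / (48n)) = sqrt(π/(24n)).
The 12 · x^4 term contributes only at subleading order (an O(1/n) relative correction).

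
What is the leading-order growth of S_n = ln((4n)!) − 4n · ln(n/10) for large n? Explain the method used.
S_n ~ 4n · (ln 40 − 1) + O(ln n)

Stirling: ln((4n)!) = 4n ln(4n) − 4n + O(ln n).
  S_n = 4n ln(4n) − 4n − 4n ln(n/10) + O(ln n)
      = 4n ln(4n) − 4n ln n + 4n ln 10 − 4n + O(ln n)
      = 4n ln 4 + 4n ln 10 − 4n + O(ln n)
      = 4n (ln 40 − 1) + O(ln n).
Numerically ln(40) − 1 ≈ 2.6889.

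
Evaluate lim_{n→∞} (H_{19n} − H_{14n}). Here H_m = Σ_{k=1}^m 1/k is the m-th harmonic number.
lim = ln(19/14)

Euler-Maclaurin gives H_m = ln m + γ + 1/(2m) + O(1/m^2). The γ and O(1/m) terms cancel in the difference:
  H_{19n} − H_{14n} = ln(19n) − ln(14n) + O(1/n) = ln(19/14) + O(1/n).
Hence the limit is ln(19/14).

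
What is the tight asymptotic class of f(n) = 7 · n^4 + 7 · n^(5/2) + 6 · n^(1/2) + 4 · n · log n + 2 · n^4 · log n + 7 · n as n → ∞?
f(n) ∈ Θ(n^4 · log n)

Compare the terms by growth order. For large n, n^a · (log n)^b dominates n^a' · (log n)^b' iff a > a', or (a = a' and b > b'). Ranking the 6 terms shows the dominant one is 2 · n^4 · log n. Hence f(n) ∈ Θ(n^4 · log n).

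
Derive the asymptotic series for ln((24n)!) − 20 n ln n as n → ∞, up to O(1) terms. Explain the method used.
ln((24n)!) − 20 n ln n = 4 n ln n + 24(ln 24 − 1) n + (1/2) ln(2π·24n) + O(1/n)

Stirling: ln((24n)!) = 24n ln(24n) − 24n + (1/2) ln(2π·24n) + O(1/n).
Expand 24n ln(24n) = 24n (ln n + ln 24) = 24n ln n + 24n ln 24.
Subtract 20n ln n: leading term is (24 − 20) n ln n = 4 n ln n. The next term is 24n ln 24 − 24n = 24(ln 24 − 1) n. Then the (1/2) ln(2π·24n) correction.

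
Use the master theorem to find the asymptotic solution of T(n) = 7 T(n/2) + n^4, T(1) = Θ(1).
T(n) = Θ(n^4)

log_2 7 ≈ 2.807. f(n) = n^4 dominates n^(log_2 7) since 4 > 2.807, and the regularity condition a·f(n/b) = 7·(n/2)^4 = (7/16)·n^4 ≤ c·f(n) holds with c = 7/16 ≈ 0.438 < 1. So this is Case 3: T(n) = Θ(f(n)) = Θ(n^4).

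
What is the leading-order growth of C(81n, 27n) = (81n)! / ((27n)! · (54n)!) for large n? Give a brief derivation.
C(81n, 27n) ~ (27/4)^(27n) · sqrt(3/(4π·27n))

Write N = 27n. Apply Stirling to each factorial:
  (3N)! ~ sqrt(2π·3N) · (3N/e)^(3N),
  N! ~ sqrt(2π N) · (N/e)^N,
  (2N)! ~ sqrt(2π·2N) · (2N/e)^(2N).
The exponential factors combine to (3N)^(3N) / (N^N · (2N)^(2N)) = 3^(3N)/2^(2N) = (3^3/2^2)^N = (27/4)^N.
The square-root prefactors combine to sqrt(2π·3N) / (sqrt(2π N)·sqrt(2π·2N)) = sqrt(3 / (2π·2·N)) = sqrt(3/(4π·27n)).
Substituting N = 27n: C(81n, 27n) ~ (27/4)^(27n) · sqrt(3/(4π·27n)).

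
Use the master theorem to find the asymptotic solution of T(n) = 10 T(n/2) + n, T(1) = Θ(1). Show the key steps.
T(n) = Θ(n^(log_2 10))

Master theorem: compare f(n) = n to n^(log_2 10) where log_2 10 ≈ 3.322. Since 1 < log_2 10, we have f(n) = O(n^(log_2 10 − ε)) for some ε > 0 — Case 1. Hence T(n) = Θ(n^(log_2 10)).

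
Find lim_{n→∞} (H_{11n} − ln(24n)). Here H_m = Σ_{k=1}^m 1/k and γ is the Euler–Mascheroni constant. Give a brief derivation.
lim = ln(11/24) + γ

By Euler-Maclaurin, H_m = ln m + γ + O(1/m). So
  H_{11n} − ln(24n) = ln(11n) + γ − ln(24n) + O(1/n)
                       = ln(11/24) + γ + O(1/n).
Hence the limit is ln(11/24) + γ.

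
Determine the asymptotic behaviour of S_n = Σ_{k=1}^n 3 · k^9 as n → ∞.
S_n ~ 3 · n^10 / 10

By integral comparison (Euler-Maclaurin), Σ_{k=1}^n 3 · k^9 = 3 · ∫_0^n x^9 dx + O(n^9) = 3 · n^10/10 + O(n^9). (Equivalently, Faulhaber's formula gives the same leading term.)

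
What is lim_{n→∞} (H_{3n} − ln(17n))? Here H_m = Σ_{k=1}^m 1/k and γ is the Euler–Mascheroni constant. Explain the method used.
lim = ln(3/17) + γ

By Euler-Maclaurin, H_m = ln m + γ + O(1/m). So
  H_{3n} − ln(17n) = ln(3n) + γ − ln(17n) + O(1/n)
                       = ln(3/17) + γ + O(1/n).
Hence the limit is ln(3/17) + γ.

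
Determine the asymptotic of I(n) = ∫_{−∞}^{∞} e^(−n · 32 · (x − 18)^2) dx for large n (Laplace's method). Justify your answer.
I(n) = sqrt(π/(32n))

Here φ(x) = 32 · (x − 18)^2 has its unique minimum at x* = 18 with φ(x*) = 0 and φ''(x*) = 64. Laplace's method gives
  I(n) ~ e^(−n φ(x*)) · sqrt(2π / (n · φ''(x*))) = sqrt(2π / (64n)) = sqrt(π/(32n)).
This is exact: substituting u = (x − 18)·sqrt(32n) gives I(n) = (1/sqrt(32n)) ∫_{−∞}^{∞} e^(−u^2) du = sqrt(π/(32n)).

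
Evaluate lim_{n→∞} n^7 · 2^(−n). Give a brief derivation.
lim = 0

Exponentials with base > 1 dominate every fixed polynomial: for any fixed c, n^c / 2^n → 0 as n → ∞ (e.g. by the ratio test, or by writing 2^n = e^(n ln 2) and noting e^(n ln 2) / n^c → ∞). Hence n^7 · 2^(−n) = n^7 / 2^n → 0.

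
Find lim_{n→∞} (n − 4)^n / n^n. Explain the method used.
lim = e^(−4)

Rewrite as (1 − 4/n)^(n). By the standard limit (1 + x/n)^n → e^x, we have (1 − 4/n)^n → e^(−4), and raising to the 1st power gives e^(−4).
More precisely, ln[(1 − 4/n)^(n)] = n · ln(1 − 4/n) = n · (-4/n + O(1/n^2)) = -4 + O(1/n) → -4.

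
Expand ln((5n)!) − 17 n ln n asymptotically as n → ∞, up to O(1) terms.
ln((5n)!) − 17 n ln n = −12 n ln n + 5(ln 5 − 1) n + (1/2) ln(2π·5n) + O(1/n)

Stirling: ln((5n)!) = 5n ln(5n) − 5n + (1/2) ln(2π·5n) + O(1/n).
Expand 5n ln(5n) = 5n (ln n + ln 5) = 5n ln n + 5n ln 5.
Subtract 17n ln n: leading term is (5 − 17) n ln n = −12 n ln n. The next term is 5n ln 5 − 5n = 5(ln 5 − 1) n. Then the (1/2) ln(2π·5n) correction.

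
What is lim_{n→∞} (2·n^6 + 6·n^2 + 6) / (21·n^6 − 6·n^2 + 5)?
lim = 2/21

For large n the leading n^6 terms dominate both numerator and denominator. Dividing top and bottom by n^6, every other term tends to 0, leaving 2/21.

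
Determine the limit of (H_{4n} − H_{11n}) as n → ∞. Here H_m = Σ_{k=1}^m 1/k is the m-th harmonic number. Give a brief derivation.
lim = ln(4/11)

Euler-Maclaurin gives H_m = ln m + γ + 1/(2m) + O(1/m^2). The γ and O(1/m) terms cancel in the difference:
  H_{4n} − H_{11n} = ln(4n) − ln(11n) + O(1/n) = ln(4/11) + O(1/n).
Hence the limit is ln(4/11).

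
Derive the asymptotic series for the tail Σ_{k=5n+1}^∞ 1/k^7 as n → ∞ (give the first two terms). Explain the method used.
Σ_{k>5n} 1/k^7 = 1/(6 · (5n)^6) − 1/(2 · (5n)^7) + O(1/(5n)^8)

Compare to the integral: ∫_{5n}^∞ x^(−7) dx = [−x^(−6)/6]_{5n}^∞ = 1/((7−1)·(5n)^6). The Euler-Maclaurin correction adds −f(5n)/2 = −1/(2·(5n)^7). Euler-Maclaurin then gives
  Σ_{k>5n} 1/k^7 = ∫_{5n}^∞ dx/x^7 − 1/(2·(5n)^7) + O(1/(5n)^8).
(Equivalently this is ζ(7) − Σ_{k≤5n} 1/k^7.)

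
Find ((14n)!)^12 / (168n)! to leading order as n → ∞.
((14n)!)^12/(168n)! ~ ((2π·14n)^(11/2) / sqrt(12)) · 12^(−12·14n)  →  0

Write N = 14n. Stirling: N! ~ sqrt(2π N)(N/e)^N and (12N)! ~ sqrt(2π·12N)·(12N/e)^(12N).
  (N!)^12/(12N)! ~ (2π N)^(12/2) (N/e)^(12N) / [sqrt(2π·12N) (12N/e)^(12N)]
     = (2π N)^(12/2) / sqrt(2π·12N) · (N/(12N))^(12N)
     = (2π N)^((12−1)/2) / sqrt(12) · 12^(−12N).
Since 12^12 > 1, the factor 12^(−12N) decays exponentially, so the ratio → 0. Substituting N = 14n gives the stated form.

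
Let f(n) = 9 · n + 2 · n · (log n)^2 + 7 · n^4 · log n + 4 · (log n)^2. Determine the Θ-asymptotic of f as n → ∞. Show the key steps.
f(n) ∈ Θ(n^4 · log n)

Compare the terms by growth order. For large n, n^a · (log n)^b dominates n^a' · (log n)^b' iff a > a', or (a = a' and b > b'). Ranking the 4 terms shows the dominant one is 7 · n^4 · log n. Hence f(n) ∈ Θ(n^4 · log n).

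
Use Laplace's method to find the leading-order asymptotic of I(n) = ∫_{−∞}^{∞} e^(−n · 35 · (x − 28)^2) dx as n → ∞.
I(n) = sqrt(π/(35n))

Here φ(x) = 35 · (x − 28)^2 has its unique minimum at x* = 28 with φ(x*) = 0 and φ''(x*) = 70. Laplace's method gives
  I(n) ~ e^(−n φ(x*)) · sqrt(2π / (n · φ''(x*))) = sqrt(2π / (70n)) = sqrt(π/(35n)).
This is exact: substituting u = (x − 28)·sqrt(35n) gives I(n) = (1/sqrt(35n)) ∫_{−∞}^{∞} e^(−u^2) du = sqrt(π/(35n)).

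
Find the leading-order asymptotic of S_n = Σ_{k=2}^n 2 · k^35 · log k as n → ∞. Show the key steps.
S_n ~ n^36 log n / 18 − n^36 / 648

By integral comparison, S_n = ∫_1^n 2 · x^35 · log x dx + O(n^35 · log n). For the integral, ∫ x^35 log x dx = n^36 log n / 36 − n^36/1296 (integration by parts). Hence S_n ~ n^36 log n / 18 − n^36 / 648.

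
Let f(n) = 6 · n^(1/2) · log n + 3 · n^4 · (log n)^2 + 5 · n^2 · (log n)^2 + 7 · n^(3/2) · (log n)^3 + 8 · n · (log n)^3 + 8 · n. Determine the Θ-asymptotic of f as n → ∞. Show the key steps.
f(n) ∈ Θ(n^4 · (log n)^2)

Compare the terms by growth order. For large n, n^a · (log n)^b dominates n^a' · (log n)^b' iff a > a', or (a = a' and b > b'). Ranking the 6 terms shows the dominant one is 3 · n^4 · (log n)^2. Hence f(n) ∈ Θ(n^4 · (log n)^2).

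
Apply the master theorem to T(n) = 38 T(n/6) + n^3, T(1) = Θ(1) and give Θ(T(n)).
T(n) = Θ(n^3)

log_6 38 ≈ 2.030. f(n) = n^3 dominates n^(log_6 38) since 3 > 2.030, and the regularity condition a·f(n/b) = 38·(n/6)^3 = (38/216)·n^3 ≤ c·f(n) holds with c = 38/216 ≈ 0.176 < 1. So this is Case 3: T(n) = Θ(f(n)) = Θ(n^3).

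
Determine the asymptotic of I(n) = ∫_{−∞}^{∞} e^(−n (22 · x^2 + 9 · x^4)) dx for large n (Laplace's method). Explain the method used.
I(n) ~ sqrt(π/(22n))

φ(x) = 22 · x^2 + 9 · x^4 has its unique global minimum at x* = 0 (since φ'(x) = 44x + 36x^3 = 0 only at x = 0 for real x with both coefficients positive, and φ → ∞ as |x| → ∞). At x* = 0, φ(0) = 0 and φ''(0) = 44. Laplace's method then gives
  I(n) ~ sqrt(2π / (n · φ''(0))) · e^(−n φ(0)) = sqrt(2π / (44n)) = sqrt(π/(22n)).
The 9 · x^4 term contributes only at subleading order (an O(1/n) relative correction).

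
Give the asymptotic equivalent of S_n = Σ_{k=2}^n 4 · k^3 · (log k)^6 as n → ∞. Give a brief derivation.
S_n ~ n^4 · (log n)^6

By integral comparison, S_n = ∫_1^n 4 · x^3 · (log x)^6 dx + O(n^3 · (log n)^6). For the integral, the leading term of ∫_1^n x^3 (log x)^6 dx is n^4/4 · (log n)^6 (by repeated integration by parts; each step lowers the log-exponent and produces a relatively O(1/log n) correction). Hence S_n ~ n^4 · (log n)^6.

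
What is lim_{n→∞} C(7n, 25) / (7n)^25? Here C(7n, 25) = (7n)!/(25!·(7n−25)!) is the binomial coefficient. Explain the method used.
lim = 1/25! = 1/15511210043330985984000000

With N = 7n → ∞: C(N, 25) / N^25 = [N(N−1)…(N−24)] / (25! · N^25) = (1/25!) · 1 · (1 − 1/(7n)) · … · (1 − 24/(7n)). Each factor → 1 as N → ∞, so the limit is 1/25! = 1/15511210043330985984000000.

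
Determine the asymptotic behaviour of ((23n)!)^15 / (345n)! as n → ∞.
((23n)!)^15/(345n)! ~ ((2π·23n)^(14/2) / sqrt(15)) · 15^(−15·23n)  →  0

Write N = 23n. Stirling: N! ~ sqrt(2π N)(N/e)^N and (15N)! ~ sqrt(2π·15N)·(15N/e)^(15N).
  (N!)^15/(15N)! ~ (2π N)^(15/2) (N/e)^(15N) / [sqrt(2π·15N) (15N/e)^(15N)]
     = (2π N)^(15/2) / sqrt(2π·15N) · (N/(15N))^(15N)
     = (2π N)^((15−1)/2) / sqrt(15) · 15^(−15N).
Since 15^15 > 1, the factor 15^(−15N) decays exponentially, so the ratio → 0. Substituting N = 23n gives the stated form.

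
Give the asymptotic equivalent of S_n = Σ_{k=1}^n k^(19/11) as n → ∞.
S_n ~ (11/30) · n^(30/11)

Integral comparison: Σ_{k=1}^n k^(19/11) = ∫_0^n x^(19/11) dx + O(n^(19/11)). The integral is n^(1 + 19/11) / (1 + 19/11) = n^((19+11)/11) / ((19+11)/11) = (11/30) · n^(30/11).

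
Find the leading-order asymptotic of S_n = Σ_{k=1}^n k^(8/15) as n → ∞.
S_n ~ (15/23) · n^(23/15)

Integral comparison: Σ_{k=1}^n k^(8/15) = ∫_0^n x^(8/15) dx + O(n^(8/15)). The integral is n^(1 + 8/15) / (1 + 8/15) = n^((8+15)/15) / ((8+15)/15) = (15/23) · n^(23/15).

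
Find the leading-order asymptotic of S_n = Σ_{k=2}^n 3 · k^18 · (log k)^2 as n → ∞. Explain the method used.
S_n ~ 3 · n^19 · (log n)^2 / 19

By integral comparison, S_n = ∫_1^n 3 · x^18 · (log x)^2 dx + O(n^18 · (log n)^2). For the integral, the leading term of ∫_1^n x^18 (log x)^2 dx is n^19/19 · (log n)^2 (by repeated integration by parts; each step lowers the log-exponent and produces a relatively O(1/log n) correction). Hence S_n ~ 3 · n^19 · (log n)^2 / 19.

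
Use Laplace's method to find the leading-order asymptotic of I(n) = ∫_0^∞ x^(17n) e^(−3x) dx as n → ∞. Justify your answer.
I(n) ~ (sqrt(2π·17n) / 3) · (17n/(3e))^(17n)

Write the integrand as exp(17n ln x − 3x) and set f(x) = 17n ln x − 3x. Then f'(x) = 17n/x − 3 = 0 at x* = 17n/3, and f''(x*) = −17n/x*^2 = −3^2/(17n). Laplace's method (interior maximum) gives
  I(n) ~ e^(f(x*)) · sqrt(2π / |f''(x*)|)
        = exp(17n ln(17n/3) − 17n) · sqrt(2π · 17n / 3^2)
        = (17n/3)^(17n) e^(−17n) · sqrt(2π·17n) / 3
        = (sqrt(2π·17n) / 3) · (17n/(3e))^(17n).
This matches Γ(17n+1)/3^(17n+1) with Stirling applied to Γ.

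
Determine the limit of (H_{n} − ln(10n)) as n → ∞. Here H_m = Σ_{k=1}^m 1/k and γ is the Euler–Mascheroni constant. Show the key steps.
lim = −ln 10 + γ

By Euler-Maclaurin, H_m = ln m + γ + O(1/m). So
  H_{n} − ln(10n) = ln(n) + γ − ln(10n) + O(1/n)
                       = ln(1/10) + γ + O(1/n).
Hence the limit is ln(1/10) + γ.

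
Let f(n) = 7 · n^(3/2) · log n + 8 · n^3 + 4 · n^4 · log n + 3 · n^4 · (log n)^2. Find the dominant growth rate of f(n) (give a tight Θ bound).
f(n) ∈ Θ(n^4 · (log n)^2)

Compare the terms by growth order. For large n, n^a · (log n)^b dominates n^a' · (log n)^b' iff a > a', or (a = a' and b > b'). Ranking the 4 terms shows the dominant one is 3 · n^4 · (log n)^2. Hence f(n) ∈ Θ(n^4 · (log n)^2).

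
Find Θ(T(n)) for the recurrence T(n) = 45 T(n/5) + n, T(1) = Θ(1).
T(n) = Θ(n^(log_5 45))

Master theorem: compare f(n) = n to n^(log_5 45) where log_5 45 ≈ 2.365. Since 1 < log_5 45, we have f(n) = O(n^(log_5 45 − ε)) for some ε > 0 — Case 1. Hence T(n) = Θ(n^(log_5 45)).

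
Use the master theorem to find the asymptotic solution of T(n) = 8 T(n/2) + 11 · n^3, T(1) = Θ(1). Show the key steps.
T(n) = Θ(n^3 log n)

log_2 8 = 3, and f(n) = 11 · n^3 = Θ(n^(log_2 8)). This is Case 2 of the master theorem: T(n) = Θ(f(n) · log n) = Θ(n^3 log n).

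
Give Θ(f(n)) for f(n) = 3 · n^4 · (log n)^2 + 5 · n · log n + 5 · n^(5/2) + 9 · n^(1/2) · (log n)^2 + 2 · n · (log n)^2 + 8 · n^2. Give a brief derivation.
f(n) ∈ Θ(n^4 · (log n)^2)

Compare the terms by growth order. For large n, n^a · (log n)^b dominates n^a' · (log n)^b' iff a > a', or (a = a' and b > b'). Ranking the 6 terms shows the dominant one is 3 · n^4 · (log n)^2. Hence f(n) ∈ Θ(n^4 · (log n)^2).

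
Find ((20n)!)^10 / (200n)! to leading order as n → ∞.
((20n)!)^10/(200n)! ~ ((2π·20n)^(9/2) / sqrt(10)) · 10^(−10·20n)  →  0

Write N = 20n. Stirling: N! ~ sqrt(2π N)(N/e)^N and (10N)! ~ sqrt(2π·10N)·(10N/e)^(10N).
  (N!)^10/(10N)! ~ (2π N)^(10/2) (N/e)^(10N) / [sqrt(2π·10N) (10N/e)^(10N)]
     = (2π N)^(10/2) / sqrt(2π·10N) · (N/(10N))^(10N)
     = (2π N)^((10−1)/2) / sqrt(10) · 10^(−10N).
Since 10^10 > 1, the factor 10^(−10N) decays exponentially, so the ratio → 0. Substituting N = 20n gives the stated form.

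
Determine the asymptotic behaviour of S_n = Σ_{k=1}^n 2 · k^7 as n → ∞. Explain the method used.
S_n ~ n^8 / 4

By integral comparison (Euler-Maclaurin), Σ_{k=1}^n 2 · k^7 = 2 · ∫_0^n x^7 dx + O(n^7) = 2 · n^8/8 = n^8 / 4 + O(n^7). (Equivalently, Faulhaber's formula gives the same leading term.)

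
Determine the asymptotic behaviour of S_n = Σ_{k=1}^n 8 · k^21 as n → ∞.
S_n ~ 4 · n^22 / 11

By integral comparison (Euler-Maclaurin), Σ_{k=1}^n 8 · k^21 = 8 · ∫_0^n x^21 dx + O(n^21) = 8 · n^22/22 = 4 · n^22 / 11 + O(n^21). (Equivalently, Faulhaber's formula gives the same leading term.)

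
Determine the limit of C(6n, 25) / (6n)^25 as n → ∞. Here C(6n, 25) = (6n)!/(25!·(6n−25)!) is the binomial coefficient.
lim = 1/25! = 1/15511210043330985984000000

With N = 6n → ∞: C(N, 25) / N^25 = [N(N−1)…(N−24)] / (25! · N^25) = (1/25!) · 1 · (1 − 1/(6n)) · … · (1 − 24/(6n)). Each factor → 1 as N → ∞, so the limit is 1/25! = 1/15511210043330985984000000.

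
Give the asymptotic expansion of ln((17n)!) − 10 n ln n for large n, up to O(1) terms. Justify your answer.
ln((17n)!) − 10 n ln n = 7 n ln n + 17(ln 17 − 1) n + (1/2) ln(2π·17n) + O(1/n)

Stirling: ln((17n)!) = 17n ln(17n) − 17n + (1/2) ln(2π·17n) + O(1/n).
Expand 17n ln(17n) = 17n (ln n + ln 17) = 17n ln n + 17n ln 17.
Subtract 10n ln n: leading term is (17 − 10) n ln n = 7 n ln n. The next term is 17n ln 17 − 17n = 17(ln 17 − 1) n. Then the (1/2) ln(2π·17n) correction.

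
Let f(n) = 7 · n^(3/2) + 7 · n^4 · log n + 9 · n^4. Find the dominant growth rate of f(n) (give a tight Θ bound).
f(n) ∈ Θ(n^4 · log n)

Compare the terms by growth order. For large n, n^a · (log n)^b dominates n^a' · (log n)^b' iff a > a', or (a = a' and b > b'). Ranking the 3 terms shows the dominant one is 7 · n^4 · log n. Hence f(n) ∈ Θ(n^4 · log n).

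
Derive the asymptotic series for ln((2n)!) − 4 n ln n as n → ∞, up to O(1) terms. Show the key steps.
ln((2n)!) − 4 n ln n = −2 n ln n + 2(ln 2 − 1) n + (1/2) ln(2π·2n) + O(1/n)

Stirling: ln((2n)!) = 2n ln(2n) − 2n + (1/2) ln(2π·2n) + O(1/n).
Expand 2n ln(2n) = 2n (ln n + ln 2) = 2n ln n + 2n ln 2.
Subtract 4n ln n: leading term is (2 − 4) n ln n = −2 n ln n. The next term is 2n ln 2 − 2n = 2(ln 2 − 1) n. Then the (1/2) ln(2π·2n) correction.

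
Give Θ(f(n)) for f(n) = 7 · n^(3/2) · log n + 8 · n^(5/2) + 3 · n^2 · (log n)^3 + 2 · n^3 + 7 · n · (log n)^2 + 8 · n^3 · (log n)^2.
f(n) ∈ Θ(n^3 · (log n)^2)

Compare the terms by growth order. For large n, n^a · (log n)^b dominates n^a' · (log n)^b' iff a > a', or (a = a' and b > b'). Ranking the 6 terms shows the dominant one is 8 · n^3 · (log n)^2. Hence f(n) ∈ Θ(n^3 · (log n)^2).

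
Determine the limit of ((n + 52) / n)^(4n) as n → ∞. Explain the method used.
lim = e^208

Rewrite as (1 + 52/n)^(4n). By the standard limit (1 + x/n)^n → e^x, we have (1 + 52/n)^n → e^52, and raising to the 4th power gives e^208.
More precisely, ln[(1 + 52/n)^(4n)] = 4n · ln(1 + 52/n) = 4n · (52/n + O(1/n^2)) = 208 + O(1/n) → 208.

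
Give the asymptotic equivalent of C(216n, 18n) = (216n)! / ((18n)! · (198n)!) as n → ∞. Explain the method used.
C(216n, 18n) ~ (8916100448256/285311670611)^(18n) · sqrt(6/(11π·18n))

Write N = 18n. Apply Stirling to each factorial:
  (12N)! ~ sqrt(2π·12N) · (12N/e)^(12N),
  N! ~ sqrt(2π N) · (N/e)^N,
  (11N)! ~ sqrt(2π·11N) · (11N/e)^(11N).
The exponential factors combine to (12N)^(12N) / (N^N · (11N)^(11N)) = 12^(12N)/11^(11N) = (12^12/11^11)^N = (8916100448256/285311670611)^N.
The square-root prefactors combine to sqrt(2π·12N) / (sqrt(2π N)·sqrt(2π·11N)) = sqrt(12 / (2π·11·N)) = sqrt(6/(11π·18n)).
Substituting N = 18n: C(216n, 18n) ~ (8916100448256/285311670611)^(18n) · sqrt(6/(11π·18n)).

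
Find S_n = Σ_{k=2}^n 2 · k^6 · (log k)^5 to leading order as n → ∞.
S_n ~ 2 · n^7 · (log n)^5 / 7

By integral comparison, S_n = ∫_1^n 2 · x^6 · (log x)^5 dx + O(n^6 · (log n)^5). For the integral, the leading term of ∫_1^n x^6 (log x)^5 dx is n^7/7 · (log n)^5 (by repeated integration by parts; each step lowers the log-exponent and produces a relatively O(1/log n) correction). Hence S_n ~ 2 · n^7 · (log n)^5 / 7.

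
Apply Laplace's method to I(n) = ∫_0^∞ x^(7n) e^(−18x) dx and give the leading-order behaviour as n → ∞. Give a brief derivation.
I(n) ~ (sqrt(2π·7n) / 18) · (7n/(18e))^(7n)

Write the integrand as exp(7n ln x − 18x) and set f(x) = 7n ln x − 18x. Then f'(x) = 7n/x − 18 = 0 at x* = 7n/18, and f''(x*) = −7n/x*^2 = −18^2/(7n). Laplace's method (interior maximum) gives
  I(n) ~ e^(f(x*)) · sqrt(2π / |f''(x*)|)
        = exp(7n ln(7n/18) − 7n) · sqrt(2π · 7n / 18^2)
        = (7n/18)^(7n) e^(−7n) · sqrt(2π·7n) / 18
        = (sqrt(2π·7n) / 18) · (7n/(18e))^(7n).
This matches Γ(7n+1)/18^(7n+1) with Stirling applied to Γ.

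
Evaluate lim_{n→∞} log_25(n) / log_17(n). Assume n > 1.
lim = ln(17) / ln(25) = log_25(17)

Change of base: log_25(n) = ln n / ln 25 and log_17(n) = ln n / ln 17. The ratio is (ln n / ln 25) · (ln 17 / ln n) = ln 17 / ln 25, a constant independent of n. So the limit is ln 17 / ln 25 = log_25(17).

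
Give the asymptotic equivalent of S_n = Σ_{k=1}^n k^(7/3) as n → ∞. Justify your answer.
S_n ~ (3/10) · n^(10/3)

Integral comparison: Σ_{k=1}^n k^(7/3) = ∫_0^n x^(7/3) dx + O(n^(7/3)). The integral is n^(1 + 7/3) / (1 + 7/3) = n^((7+3)/3) / ((7+3)/3) = (3/10) · n^(10/3).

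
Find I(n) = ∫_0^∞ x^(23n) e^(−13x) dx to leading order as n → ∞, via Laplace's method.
I(n) ~ (sqrt(2π·23n) / 13) · (23n/(13e))^(23n)

Write the integrand as exp(23n ln x − 13x) and set f(x) = 23n ln x − 13x. Then f'(x) = 23n/x − 13 = 0 at x* = 23n/13, and f''(x*) = −23n/x*^2 = −13^2/(23n). Laplace's method (interior maximum) gives
  I(n) ~ e^(f(x*)) · sqrt(2π / |f''(x*)|)
        = exp(23n ln(23n/13) − 23n) · sqrt(2π · 23n / 13^2)
        = (23n/13)^(23n) e^(−23n) · sqrt(2π·23n) / 13
        = (sqrt(2π·23n) / 13) · (23n/(13e))^(23n).
This matches Γ(23n+1)/13^(23n+1) with Stirling applied to Γ.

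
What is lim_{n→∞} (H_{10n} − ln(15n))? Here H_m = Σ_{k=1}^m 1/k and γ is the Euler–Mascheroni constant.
lim = ln(2/3) + γ

By Euler-Maclaurin, H_m = ln m + γ + O(1/m). So
  H_{10n} − ln(15n) = ln(10n) + γ − ln(15n) + O(1/n)
                       = ln(10/15) + γ + O(1/n).
Hence the limit is ln(10/15) + γ (= ln(2/3)).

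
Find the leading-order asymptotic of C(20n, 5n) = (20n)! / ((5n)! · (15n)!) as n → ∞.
C(20n, 5n) ~ (256/27)^(5n) · sqrt(2/(3π·5n))

Write N = 5n. Apply Stirling to each factorial:
  (4N)! ~ sqrt(2π·4N) · (4N/e)^(4N),
  N! ~ sqrt(2π N) · (N/e)^N,
  (3N)! ~ sqrt(2π·3N) · (3N/e)^(3N).
The exponential factors combine to (4N)^(4N) / (N^N · (3N)^(3N)) = 4^(4N)/3^(3N) = (4^4/3^3)^N = (256/27)^N.
The square-root prefactors combine to sqrt(2π·4N) / (sqrt(2π N)·sqrt(2π·3N)) = sqrt(4 / (2π·3·N)) = sqrt(2/(3π·5n)).
Substituting N = 5n: C(20n, 5n) ~ (256/27)^(5n) · sqrt(2/(3π·5n)).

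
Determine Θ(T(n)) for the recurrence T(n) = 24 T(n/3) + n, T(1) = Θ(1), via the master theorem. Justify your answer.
T(n) = Θ(n^(log_3 24))

Master theorem: compare f(n) = n to n^(log_3 24) where log_3 24 ≈ 2.893. Since 1 < log_3 24, we have f(n) = O(n^(log_3 24 − ε)) for some ε > 0 — Case 1. Hence T(n) = Θ(n^(log_3 24)).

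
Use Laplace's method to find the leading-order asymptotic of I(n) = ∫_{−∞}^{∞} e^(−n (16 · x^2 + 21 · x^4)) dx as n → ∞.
I(n) ~ sqrt(π/(16n))

φ(x) = 16 · x^2 + 21 · x^4 has its unique global minimum at x* = 0 (since φ'(x) = 32x + 84x^3 = 0 only at x = 0 for real x with both coefficients positive, and φ → ∞ as |x| → ∞). At x* = 0, φ(0) = 0 and φ''(0) = 32. Laplace's method then gives
  I(n) ~ sqrt(2π / (n · φ''(0))) · e^(−n φ(0)) = sqrt(2π / (32n)) = sqrt(π/(16n)).
The 21 · x^4 term contributes only at subleading order (an O(1/n) relative correction).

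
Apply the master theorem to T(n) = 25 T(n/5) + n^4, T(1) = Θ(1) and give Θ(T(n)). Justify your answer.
T(n) = Θ(n^4)

log_5 25 ≈ 2.000. f(n) = n^4 dominates n^(log_5 25) since 4 > 2.000, and the regularity condition a·f(n/b) = 25·(n/5)^4 = (25/625)·n^4 ≤ c·f(n) holds with c = 25/625 ≈ 0.04 < 1. So this is Case 3: T(n) = Θ(f(n)) = Θ(n^4).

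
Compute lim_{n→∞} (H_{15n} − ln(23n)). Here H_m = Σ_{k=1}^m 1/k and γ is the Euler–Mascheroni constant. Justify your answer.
lim = ln(15/23) + γ

By Euler-Maclaurin, H_m = ln m + γ + O(1/m). So
  H_{15n} − ln(23n) = ln(15n) + γ − ln(23n) + O(1/n)
                       = ln(15/23) + γ + O(1/n).
Hence the limit is ln(15/23) + γ.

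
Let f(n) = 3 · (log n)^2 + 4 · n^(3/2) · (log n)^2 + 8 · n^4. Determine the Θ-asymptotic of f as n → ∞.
f(n) ∈ Θ(n^4)

Compare the terms by growth order. For large n, n^a · (log n)^b dominates n^a' · (log n)^b' iff a > a', or (a = a' and b > b'). Ranking the 3 terms shows the dominant one is 8 · n^4. Hence f(n) ∈ Θ(n^4).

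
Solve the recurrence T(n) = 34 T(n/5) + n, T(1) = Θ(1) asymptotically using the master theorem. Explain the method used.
T(n) = Θ(n^(log_5 34))

Master theorem: compare f(n) = n to n^(log_5 34) where log_5 34 ≈ 2.191. Since 1 < log_5 34, we have f(n) = O(n^(log_5 34 − ε)) for some ε > 0 — Case 1. Hence T(n) = Θ(n^(log_5 34)).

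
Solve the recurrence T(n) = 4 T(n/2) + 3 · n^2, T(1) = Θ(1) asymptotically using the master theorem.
T(n) = Θ(n^2 log n)

log_2 4 = 2, and f(n) = 3 · n^2 = Θ(n^(log_2 4)). This is Case 2 of the master theorem: T(n) = Θ(f(n) · log n) = Θ(n^2 log n).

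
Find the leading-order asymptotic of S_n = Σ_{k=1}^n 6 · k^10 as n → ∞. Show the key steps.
S_n ~ 6 · n^11 / 11

By integral comparison (Euler-Maclaurin), Σ_{k=1}^n 6 · k^10 = 6 · ∫_0^n x^10 dx + O(n^10) = 6 · n^11/11 + O(n^10). (Equivalently, Faulhaber's formula gives the same leading term.)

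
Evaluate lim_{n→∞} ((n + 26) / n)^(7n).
lim = e^182

Rewrite as (1 + 26/n)^(7n). By the standard limit (1 + x/n)^n → e^x, we have (1 + 26/n)^n → e^26, and raising to the 7th power gives e^182.
More precisely, ln[(1 + 26/n)^(7n)] = 7n · ln(1 + 26/n) = 7n · (26/n + O(1/n^2)) = 182 + O(1/n) → 182.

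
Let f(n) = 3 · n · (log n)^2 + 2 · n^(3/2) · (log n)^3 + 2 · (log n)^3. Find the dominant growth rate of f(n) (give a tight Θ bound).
f(n) ∈ Θ(n^(3/2) · (log n)^3)

Compare the terms by growth order. For large n, n^a · (log n)^b dominates n^a' · (log n)^b' iff a > a', or (a = a' and b > b'). Ranking the 3 terms shows the dominant one is 2 · n^(3/2) · (log n)^3. Hence f(n) ∈ Θ(n^(3/2) · (log n)^3).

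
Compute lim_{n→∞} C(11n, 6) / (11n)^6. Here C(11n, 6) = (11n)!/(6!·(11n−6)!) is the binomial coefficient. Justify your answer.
lim = 1/6! = 1/720

With N = 11n → ∞: C(N, 6) / N^6 = [N(N−1)…(N−5)] / (6! · N^6) = (1/6!) · 1 · (1 − 1/(11n)) · … · (1 − 5/(11n)). Each factor → 1 as N → ∞, so the limit is 1/6! = 1/720.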